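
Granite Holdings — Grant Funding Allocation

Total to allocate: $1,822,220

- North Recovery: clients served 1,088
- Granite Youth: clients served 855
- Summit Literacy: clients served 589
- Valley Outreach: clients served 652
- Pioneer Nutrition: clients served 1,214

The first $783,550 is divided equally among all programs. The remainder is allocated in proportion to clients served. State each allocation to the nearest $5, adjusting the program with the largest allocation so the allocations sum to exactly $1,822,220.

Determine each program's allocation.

North Recovery: $413,660 | Granite Youth: $358,635 | Summit Literacy: $295,815 | Valley Outreach: $310,690 | Pioneer Nutrition: $443,420

First tranche $783,550 split equally: $156,710 each.
Remainder $1,038,670 by clients served (total 4,398): North Recovery 256,951.56 → $256,950; Granite Youth 201,924.25 → $201,925; Summit Literacy 139,103.37 → $139,105; Valley Outreach 153,982.00 → $153,980; Pioneer Nutrition 286,708.82 → $286,710.
Totals: North Recovery $156,710 + $256,950 = $413,660; Granite Youth $156,710 + $201,925 = $358,635; Summit Literacy $156,710 + $139,105 = $295,815; Valley Outreach $156,710 + $153,980 = $310,690; Pioneer Nutrition $156,710 + $286,710 = $443,420.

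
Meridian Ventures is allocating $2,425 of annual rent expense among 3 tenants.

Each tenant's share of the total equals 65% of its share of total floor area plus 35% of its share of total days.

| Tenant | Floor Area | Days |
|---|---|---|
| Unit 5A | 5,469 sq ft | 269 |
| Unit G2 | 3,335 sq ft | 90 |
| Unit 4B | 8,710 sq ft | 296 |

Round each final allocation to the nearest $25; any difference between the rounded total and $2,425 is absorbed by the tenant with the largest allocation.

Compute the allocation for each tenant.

Totals — floor area 17,514, days 655.
Blended shares (65% floor area + 35% days): Unit 5A 0.3467; Unit G2 0.1719; Unit 4B 0.4814.
Proportional shares: Unit 5A 840.78; Unit G2 416.77; Unit 4B 1,167.45.
At nearest $25: Unit 5A $850; Unit G2 $425; Unit 4B $1,175. Sum = $2,450.
Difference $2,425 − $2,450 = −$25 applied to largest allocation (Unit 4B): Unit 4B becomes $1,150.

Unit 5A: $850 · Unit G2: $425 · Unit 4B: $1,150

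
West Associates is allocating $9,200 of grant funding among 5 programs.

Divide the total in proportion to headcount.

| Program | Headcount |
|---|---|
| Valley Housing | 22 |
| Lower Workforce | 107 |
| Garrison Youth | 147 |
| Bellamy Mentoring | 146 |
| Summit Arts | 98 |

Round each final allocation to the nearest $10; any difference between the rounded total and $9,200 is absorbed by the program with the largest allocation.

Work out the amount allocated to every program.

Total headcount = 520.
Raw shares: Valley Housing 22/520 × $9,200 = 389.23; Lower Workforce 107/520 × $9,200 = 1,893.08; Garrison Youth 147/520 × $9,200 = 2,600.77; Bellamy Mentoring 146/520 × $9,200 = 2,583.08; Summit Arts 98/520 × $9,200 = 1,733.85.
Rounded to nearest $10: Valley Housing $390; Lower Workforce $1,890; Garrison Youth $2,600; Bellamy Mentoring $2,580; Summit Arts $1,730. Sum = $9,190.
Difference $9,200 − $9,190 = +$10 applied to largest allocation (Garrison Youth): Garrison Youth becomes $2,610.

Valley Housing: $390 · Lower Workforce: $1,890 · Garrison Youth: $2,610 · Bellamy Mentoring: $2,580 · Summit Arts: $1,730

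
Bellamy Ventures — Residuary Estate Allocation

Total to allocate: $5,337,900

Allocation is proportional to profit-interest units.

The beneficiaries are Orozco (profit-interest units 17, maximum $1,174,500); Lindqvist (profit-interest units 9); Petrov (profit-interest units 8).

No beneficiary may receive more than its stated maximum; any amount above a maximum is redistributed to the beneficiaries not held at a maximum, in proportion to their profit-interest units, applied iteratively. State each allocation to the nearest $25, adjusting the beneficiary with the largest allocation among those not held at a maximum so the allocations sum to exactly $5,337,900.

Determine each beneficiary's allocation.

Combined profit-interest units = 34.
Unconstrained shares: Orozco 2,668,950.00; Lindqvist 1,412,973.53; Petrov 1,255,976.47.
Cap binds for Orozco ($1,174,500); remaining pool $4,163,400 reallocated over remaining profit-interest units 17.
Shares after redistribution: Lindqvist 2,204,152.94 → $2,204,150; Petrov 1,959,247.06 → $1,959,250.

Orozco: $1,174,500; Lindqvist: $2,204,150; Petrov: $1,959,250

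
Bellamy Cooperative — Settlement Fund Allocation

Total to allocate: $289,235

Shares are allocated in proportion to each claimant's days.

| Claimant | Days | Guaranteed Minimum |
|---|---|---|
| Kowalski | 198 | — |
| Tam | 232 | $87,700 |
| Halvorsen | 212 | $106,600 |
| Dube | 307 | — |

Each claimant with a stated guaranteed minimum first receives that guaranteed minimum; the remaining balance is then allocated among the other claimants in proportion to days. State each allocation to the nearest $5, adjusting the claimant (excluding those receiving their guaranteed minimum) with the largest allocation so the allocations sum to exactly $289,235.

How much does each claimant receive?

Kowalski: $37,220; Tam: $87,700; Halvorsen: $106,600; Dube: $57,715

Guaranteed amounts: Tam $87,700; Halvorsen $106,600. Remaining pool $94,935.
Remaining pool split over remaining days 505: Kowalski 37,222.04 → $37,220; Dube 57,712.96 → $57,715.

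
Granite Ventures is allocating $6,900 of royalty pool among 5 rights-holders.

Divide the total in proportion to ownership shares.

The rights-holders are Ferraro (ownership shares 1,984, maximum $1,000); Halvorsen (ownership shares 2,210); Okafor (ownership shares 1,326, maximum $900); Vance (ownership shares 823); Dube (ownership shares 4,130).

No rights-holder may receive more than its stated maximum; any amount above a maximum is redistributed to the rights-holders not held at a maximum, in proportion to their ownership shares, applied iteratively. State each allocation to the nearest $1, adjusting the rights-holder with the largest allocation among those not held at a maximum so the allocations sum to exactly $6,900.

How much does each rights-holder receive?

Ferraro: $1,000 | Halvorsen: $1,543 | Okafor: $900 | Vance: $574 | Dube: $2,883

Combined ownership shares = 10,473.
Proportional shares (ignoring caps): Ferraro 1,307.13; Halvorsen 1,456.03; Okafor 873.62; Vance 542.22; Dube 2,721.00.
Held at cap: Ferraro ($1,000); residual $5,900 reallocated over remaining ownership shares 8,489.
Held at cap: Okafor ($900); residual $5,000 reallocated over remaining ownership shares 7,163.
Remaining shares: Halvorsen 1,542.65 → $1,543; Vance 574.48 → $574; Dube 2,882.87 → $2,883.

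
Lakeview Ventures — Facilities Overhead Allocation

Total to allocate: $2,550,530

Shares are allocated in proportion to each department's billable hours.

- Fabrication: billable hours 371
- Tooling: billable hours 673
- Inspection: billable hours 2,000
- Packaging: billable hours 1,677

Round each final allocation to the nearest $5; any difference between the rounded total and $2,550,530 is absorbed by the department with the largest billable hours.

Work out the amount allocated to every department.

Total billable hours = 4,721.
Raw shares: Fabrication 371/4,721 × $2,550,530 = 200,433.52; Tooling 673/4,721 × $2,550,530 = 363,589.64; Inspection 2,000/4,721 × $2,550,530 = 1,080,504.13; Packaging 1,677/4,721 × $2,550,530 = 906,002.71.
Rounded to nearest $5: Fabrication $200,435; Tooling $363,590; Inspection $1,080,505; Packaging $906,005. Sum = $2,550,535.
Difference $2,550,530 − $2,550,535 = −$5 applied to largest billable hours (Inspection): Inspection becomes $1,080,500.

Fabrication: $200,435 · Tooling: $363,590 · Inspection: $1,080,500 · Packaging: $906,005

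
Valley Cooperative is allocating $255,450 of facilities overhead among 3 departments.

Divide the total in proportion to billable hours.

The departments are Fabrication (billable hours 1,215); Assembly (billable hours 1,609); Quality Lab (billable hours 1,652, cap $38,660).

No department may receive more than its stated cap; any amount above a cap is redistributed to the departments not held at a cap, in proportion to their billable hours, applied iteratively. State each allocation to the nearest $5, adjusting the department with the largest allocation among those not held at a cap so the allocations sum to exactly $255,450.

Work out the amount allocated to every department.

Fabrication: $93,270; Assembly: $123,520; Quality Lab: $38,660

Total billable hours = 4,476.
Proportional shares (ignoring caps): Fabrication 69,341.32; Assembly 91,827.31; Quality Lab 94,281.37.
Held at cap: Quality Lab ($38,660); remaining pool $216,790 reallocated over remaining billable hours 2,824.
Remaining shares: Fabrication 93,271.90 → $93,270; Assembly 123,518.10 → $123,520.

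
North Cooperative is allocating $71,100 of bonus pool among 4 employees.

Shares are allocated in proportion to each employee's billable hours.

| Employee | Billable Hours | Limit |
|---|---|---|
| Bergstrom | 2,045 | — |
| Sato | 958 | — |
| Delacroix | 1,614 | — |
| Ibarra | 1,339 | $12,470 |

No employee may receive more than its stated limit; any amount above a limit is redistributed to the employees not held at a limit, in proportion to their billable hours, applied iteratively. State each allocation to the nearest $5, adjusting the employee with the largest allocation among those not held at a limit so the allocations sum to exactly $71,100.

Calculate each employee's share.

Bergstrom: $25,970 | Sato: $12,165 | Delacroix: $20,495 | Ibarra: $12,470

Total billable hours = 5,956.
Unconstrained shares: Bergstrom 24,412.27; Sato 11,436.17; Delacroix 19,267.19; Ibarra 15,984.37.
Held at cap: Ibarra ($12,470); residual $58,630 reallocated over remaining billable hours 4,617.
Redistributed shares: Bergstrom 25,968.89 → $25,970; Sato 12,165.38 → $12,165; Delacroix 20,495.74 → $20,495.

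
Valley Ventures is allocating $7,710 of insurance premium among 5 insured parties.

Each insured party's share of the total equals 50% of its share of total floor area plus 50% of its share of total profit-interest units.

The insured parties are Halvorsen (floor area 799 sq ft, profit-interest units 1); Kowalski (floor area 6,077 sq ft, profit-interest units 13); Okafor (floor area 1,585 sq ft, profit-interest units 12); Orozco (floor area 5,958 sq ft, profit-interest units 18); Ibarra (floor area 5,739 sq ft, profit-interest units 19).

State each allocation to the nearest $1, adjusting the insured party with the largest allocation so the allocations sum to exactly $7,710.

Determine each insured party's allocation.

Halvorsen: $214 · Kowalski: $1,958 · Okafor: $1,037 · Orozco: $2,241 · Ibarra: $2,260

Totals — floor area 20,158, profit-interest units 63.
Blended shares (50% floor area + 50% profit-interest units): Halvorsen 0.0278; Kowalski 0.2539; Okafor 0.1346; Orozco 0.2906; Ibarra 0.2931.
Pro-rata amounts: Halvorsen 213.99; Kowalski 1,957.64; Okafor 1,037.40; Orozco 2,240.83; Ibarra 2,260.14.
Rounded to nearest $1: Halvorsen $214; Kowalski $1,958; Okafor $1,037; Orozco $2,241; Ibarra $2,260. Sum = $7,710.
Sum already equals the total — no adjustment.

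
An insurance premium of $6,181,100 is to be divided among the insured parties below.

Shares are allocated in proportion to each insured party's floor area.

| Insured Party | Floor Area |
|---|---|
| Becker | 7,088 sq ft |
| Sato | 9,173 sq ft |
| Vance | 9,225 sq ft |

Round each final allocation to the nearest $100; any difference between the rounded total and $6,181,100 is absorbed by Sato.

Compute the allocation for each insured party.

Becker: $1,719,000; Sato: $2,224,800; Vance: $2,237,300

Sum of floor area: 25,486.
Raw shares: Becker 7,088/25,486 × $6,181,100 = 1,719,047.19; Sato 9,173/25,486 × $6,181,100 = 2,224,720.64; Vance 9,225/25,486 × $6,181,100 = 2,237,332.16.
At nearest $100: Becker $1,719,000; Sato $2,224,700; Vance $2,237,300. Sum = $6,181,000.
Difference $6,181,100 − $6,181,000 = +$100 applied to Sato: Sato becomes $2,224,800.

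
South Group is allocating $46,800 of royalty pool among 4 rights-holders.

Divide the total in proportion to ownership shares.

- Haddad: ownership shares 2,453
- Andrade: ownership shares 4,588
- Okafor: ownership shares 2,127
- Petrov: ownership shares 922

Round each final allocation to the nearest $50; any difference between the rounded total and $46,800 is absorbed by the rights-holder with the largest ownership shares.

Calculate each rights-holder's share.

Combined ownership shares = 10,090.
Unrounded shares: Haddad 2,453/10,090 × $46,800 = 11,377.64; Andrade 4,588/10,090 × $46,800 = 21,280.32; Okafor 2,127/10,090 × $46,800 = 9,865.57; Petrov 922/10,090 × $46,800 = 4,276.47.
At nearest $50: Haddad $11,400; Andrade $21,300; Okafor $9,850; Petrov $4,300. Sum = $46,850.
Difference $46,800 − $46,850 = −$50 applied to largest ownership shares (Andrade): Andrade becomes $21,250.

Haddad: $11,400 · Andrade: $21,250 · Okafor: $9,850 · Petrov: $4,300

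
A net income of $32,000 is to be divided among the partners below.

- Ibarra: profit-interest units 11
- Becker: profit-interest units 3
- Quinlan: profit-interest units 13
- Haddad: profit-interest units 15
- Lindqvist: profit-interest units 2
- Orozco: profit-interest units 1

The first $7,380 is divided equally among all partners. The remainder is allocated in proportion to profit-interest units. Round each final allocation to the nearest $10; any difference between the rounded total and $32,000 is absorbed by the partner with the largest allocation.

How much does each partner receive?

Equal tier: $7,380 ÷ 6 = $1,230 apiece.
Remainder $24,620 by profit-interest units (total 45): Ibarra 6,018.22 → $6,020; Becker 1,641.33 → $1,640; Quinlan 7,112.44 → $7,110; Haddad 8,206.67 → $8,210; Lindqvist 1,094.22 → $1,090; Orozco 547.11 → $550.
Totals: Ibarra $1,230 + $6,020 = $7,250; Becker $1,230 + $1,640 = $2,870; Quinlan $1,230 + $7,110 = $8,340; Haddad $1,230 + $8,210 = $9,440; Lindqvist $1,230 + $1,090 = $2,320; Orozco $1,230 + $550 = $1,780.

Ibarra: $7,250; Becker: $2,870; Quinlan: $8,340; Haddad: $9,440; Lindqvist: $2,320; Orozco: $1,780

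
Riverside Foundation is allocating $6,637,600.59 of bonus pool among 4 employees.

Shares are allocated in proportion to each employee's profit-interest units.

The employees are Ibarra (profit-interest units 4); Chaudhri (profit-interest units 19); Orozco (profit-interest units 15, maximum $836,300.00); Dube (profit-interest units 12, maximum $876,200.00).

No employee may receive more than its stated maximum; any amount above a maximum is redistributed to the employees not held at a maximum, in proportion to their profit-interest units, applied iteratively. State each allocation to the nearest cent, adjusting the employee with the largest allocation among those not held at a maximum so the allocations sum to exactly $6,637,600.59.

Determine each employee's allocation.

Ibarra: $856,539.23; Chaudhri: $4,068,561.36; Orozco: $836,300.00; Dube: $876,200.00

Profit-interest units total: 50.
Unconstrained shares: Ibarra 531,008.0472; Chaudhri 2,522,288.2242; Orozco 1,991,280.1770; Dube 1,593,024.1416.
Cap binds for Orozco ($836,300.00), Dube ($876,200.00); residual $4,925,100.59 reallocated over remaining profit-interest units 23.
Remaining shares: Ibarra 856,539.2330 → $856,539.23; Chaudhri 4,068,561.3570 → $4,068,561.36.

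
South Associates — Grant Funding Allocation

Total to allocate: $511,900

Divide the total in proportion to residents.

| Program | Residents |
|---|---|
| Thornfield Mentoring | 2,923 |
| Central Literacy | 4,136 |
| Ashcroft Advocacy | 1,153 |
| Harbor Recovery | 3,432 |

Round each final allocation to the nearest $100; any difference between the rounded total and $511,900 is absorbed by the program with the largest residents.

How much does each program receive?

Thornfield Mentoring: $128,500 | Central Literacy: $181,800 | Ashcroft Advocacy: $50,700 | Harbor Recovery: $150,900

Combined residents = 2,923 + 4,136 + 1,153 + 3,432 = 11,644.
Proportional shares: Thornfield Mentoring 128,502.55; Central Literacy 181,829.13; Ashcroft Advocacy 50,688.83; Harbor Recovery 150,879.49.
Rounded to nearest $100: Thornfield Mentoring $128,500; Central Literacy $181,800; Ashcroft Advocacy $50,700; Harbor Recovery $150,900. Sum = $511,900.
No rounding difference to absorb.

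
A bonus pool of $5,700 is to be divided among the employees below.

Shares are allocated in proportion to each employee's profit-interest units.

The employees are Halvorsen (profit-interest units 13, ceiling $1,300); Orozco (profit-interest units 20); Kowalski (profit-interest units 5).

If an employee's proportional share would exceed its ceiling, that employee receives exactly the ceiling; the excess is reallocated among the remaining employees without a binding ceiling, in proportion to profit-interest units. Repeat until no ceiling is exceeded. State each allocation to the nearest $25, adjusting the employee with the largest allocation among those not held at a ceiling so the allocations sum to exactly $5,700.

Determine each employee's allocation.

Combined profit-interest units = 38.
Proportional shares (ignoring caps): Halvorsen 1,950.00; Orozco 3,000.00; Kowalski 750.00.
Capped: Halvorsen ($1,300); remaining pool $4,400 reallocated over remaining profit-interest units 25.
Shares after redistribution: Orozco 3,520.00 → $3,525; Kowalski 880.00 → $875.

Halvorsen: $1,300 | Orozco: $3,525 | Kowalski: $875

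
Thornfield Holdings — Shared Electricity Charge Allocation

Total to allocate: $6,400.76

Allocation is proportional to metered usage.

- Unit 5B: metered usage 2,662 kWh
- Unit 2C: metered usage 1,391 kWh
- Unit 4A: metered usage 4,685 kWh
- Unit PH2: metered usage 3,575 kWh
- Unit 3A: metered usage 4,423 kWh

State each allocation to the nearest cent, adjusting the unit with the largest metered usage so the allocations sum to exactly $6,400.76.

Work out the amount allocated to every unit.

Total metered usage = 2,662 + 1,391 + 4,685 + 3,575 + 4,423 = 16,736.
Unrounded shares: Unit 5B 1,018.0941; Unit 2C 531.9943; Unit 4A 1,791.7997; Unit PH2 1,367.2752; Unit 3A 1,691.5966.
At nearest cent: Unit 5B $1,018.09; Unit 2C $531.99; Unit 4A $1,791.80; Unit PH2 $1,367.28; Unit 3A $1,691.60. Sum = $6,400.76.
No rounding difference to absorb.

Unit 5B: $1,018.09 | Unit 2C: $531.99 | Unit 4A: $1,791.80 | Unit PH2: $1,367.28 | Unit 3A: $1,691.60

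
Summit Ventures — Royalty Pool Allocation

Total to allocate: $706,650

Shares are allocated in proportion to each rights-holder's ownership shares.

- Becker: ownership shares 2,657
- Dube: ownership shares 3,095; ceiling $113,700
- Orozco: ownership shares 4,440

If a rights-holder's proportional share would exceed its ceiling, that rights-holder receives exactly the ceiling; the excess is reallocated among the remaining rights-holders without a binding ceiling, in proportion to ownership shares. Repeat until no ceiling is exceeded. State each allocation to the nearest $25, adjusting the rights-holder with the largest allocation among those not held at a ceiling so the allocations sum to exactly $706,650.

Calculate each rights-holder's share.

Sum of ownership shares: 10,192.
Pro-rata shares before constraints: Becker 184,219.88; Dube 214,588.08; Orozco 307,842.03.
Capped: Dube ($113,700); remaining pool $592,950 reallocated over remaining ownership shares 7,097.
Redistributed shares: Becker 221,990.72 → $222,000; Orozco 370,959.28 → $370,950.

Becker: $222,000; Dube: $113,700; Orozco: $370,950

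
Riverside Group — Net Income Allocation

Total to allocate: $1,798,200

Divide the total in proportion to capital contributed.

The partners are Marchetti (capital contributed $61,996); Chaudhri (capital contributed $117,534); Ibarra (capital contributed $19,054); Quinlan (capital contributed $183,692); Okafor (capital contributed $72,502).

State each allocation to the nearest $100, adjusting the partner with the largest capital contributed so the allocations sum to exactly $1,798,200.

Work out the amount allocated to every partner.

Marchetti: $245,100 | Chaudhri: $464,700 | Ibarra: $75,300 | Quinlan: $726,400 | Okafor: $286,700

Total capital contributed = 454,778.
Pro-rata amounts: Marchetti 61,996/454,778 × $1,798,200 = 245,133.25; Chaudhri 117,534/454,778 × $1,798,200 = 464,731.45; Ibarra 19,054/454,778 × $1,798,200 = 75,339.84; Quinlan 183,692/454,778 × $1,798,200 = 726,321.31; Okafor 72,502/454,778 × $1,798,200 = 286,674.15.
Rounded to nearest $100: Marchetti $245,100; Chaudhri $464,700; Ibarra $75,300; Quinlan $726,300; Okafor $286,700. Sum = $1,798,100.
Difference $1,798,200 − $1,798,100 = +$100 applied to largest capital contributed (Quinlan): Quinlan becomes $726,400.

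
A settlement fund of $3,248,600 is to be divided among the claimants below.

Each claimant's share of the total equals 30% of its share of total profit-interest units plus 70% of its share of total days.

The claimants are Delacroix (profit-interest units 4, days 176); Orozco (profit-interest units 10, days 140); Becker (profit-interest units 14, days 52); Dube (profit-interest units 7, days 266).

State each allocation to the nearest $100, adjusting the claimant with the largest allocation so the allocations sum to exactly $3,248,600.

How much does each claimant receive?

Profit-interest units total 35; days total 634.
Composite weights (30% profit-interest units + 70% days): Delacroix 0.2286; Orozco 0.2403; Becker 0.1774; Dube 0.3537.
Pro-rata amounts: Delacroix 742,654.26; Orozco 780,600.96; Becker 576,344.68; Dube 1,149,000.10.
After rounding ($100): Delacroix $742,700; Orozco $780,600; Becker $576,300; Dube $1,149,000. Sum = $3,248,600.
No rounding difference to absorb.

Delacroix: $742,700; Orozco: $780,600; Becker: $576,300; Dube: $1,149,000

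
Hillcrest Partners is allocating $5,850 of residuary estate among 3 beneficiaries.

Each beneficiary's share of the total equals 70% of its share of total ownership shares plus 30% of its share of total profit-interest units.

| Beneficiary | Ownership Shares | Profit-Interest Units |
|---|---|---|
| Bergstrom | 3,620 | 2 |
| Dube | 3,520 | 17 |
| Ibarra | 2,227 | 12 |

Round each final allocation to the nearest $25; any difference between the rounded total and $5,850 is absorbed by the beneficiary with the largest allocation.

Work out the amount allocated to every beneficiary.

Totals — ownership shares 9,367, profit-interest units 31.
Combined weights (70% ownership shares + 30% profit-interest units): Bergstrom 0.2899; Dube 0.4276; Ibarra 0.2826.
Unrounded shares: Bergstrom 1,695.79; Dube 2,501.27; Ibarra 1,652.94.
Rounded to nearest $25: Bergstrom $1,700; Dube $2,500; Ibarra $1,650. Sum = $5,850.
Sum already equals the total — no adjustment.

Bergstrom: $1,700; Dube: $2,500; Ibarra: $1,650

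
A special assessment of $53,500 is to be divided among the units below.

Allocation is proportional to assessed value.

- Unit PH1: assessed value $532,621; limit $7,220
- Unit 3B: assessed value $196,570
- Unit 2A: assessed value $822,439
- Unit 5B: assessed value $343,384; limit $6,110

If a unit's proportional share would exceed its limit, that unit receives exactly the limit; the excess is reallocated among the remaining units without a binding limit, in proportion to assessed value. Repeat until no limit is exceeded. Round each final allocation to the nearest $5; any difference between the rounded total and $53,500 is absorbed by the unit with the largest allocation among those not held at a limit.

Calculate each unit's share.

Combined assessed value = 1,895,014.
Proportional shares (ignoring caps): Unit PH1 15,036.95; Unit 3B 5,549.56; Unit 2A 23,219.08; Unit 5B 9,694.41.
Cap binds for Unit PH1 ($7,220), Unit 5B ($6,110); remaining pool $40,170 reallocated over remaining assessed value 1,019,009.
Redistributed shares: Unit 3B 7,748.92 → $7,750; Unit 2A 32,421.08 → $32,420.

Unit PH1: $7,220; Unit 3B: $7,750; Unit 2A: $32,420; Unit 5B: $6,110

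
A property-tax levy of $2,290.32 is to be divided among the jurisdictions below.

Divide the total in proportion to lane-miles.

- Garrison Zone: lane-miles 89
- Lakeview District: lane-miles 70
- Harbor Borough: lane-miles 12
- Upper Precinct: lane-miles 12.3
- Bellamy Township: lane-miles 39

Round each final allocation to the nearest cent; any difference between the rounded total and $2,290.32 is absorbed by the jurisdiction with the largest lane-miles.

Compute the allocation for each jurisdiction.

Garrison Zone: $916.96; Lakeview District: $721.20; Harbor Borough: $123.63; Upper Precinct: $126.72; Bellamy Township: $401.81

Sum of lane-miles: 89 + 70 + 12 + 12.3 + 39 = 222.3.
Unrounded shares: Garrison Zone 916.9522; Lakeview District 721.1984; Harbor Borough 123.6340; Upper Precinct 126.7249; Bellamy Township 401.8105.
After rounding (cent): Garrison Zone $916.95; Lakeview District $721.20; Harbor Borough $123.63; Upper Precinct $126.72; Bellamy Township $401.81. Sum = $2,290.31.
Difference $2,290.32 − $2,290.31 = +$0.01 applied to largest lane-miles (Garrison Zone): Garrison Zone becomes $916.96.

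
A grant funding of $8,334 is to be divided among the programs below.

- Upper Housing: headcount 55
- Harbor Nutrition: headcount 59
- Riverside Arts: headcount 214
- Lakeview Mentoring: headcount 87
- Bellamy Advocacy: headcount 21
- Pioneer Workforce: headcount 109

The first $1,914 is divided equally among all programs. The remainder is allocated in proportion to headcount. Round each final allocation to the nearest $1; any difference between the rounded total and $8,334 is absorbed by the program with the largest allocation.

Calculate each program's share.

$1,914 shared equally gives $319 per program.
Remainder $6,420 by headcount (total 545): Upper Housing 647.89 → $648; Harbor Nutrition 695.01 → $695; Riverside Arts 2,520.88 → $2,521; Lakeview Mentoring 1,024.84 → $1,025; Bellamy Advocacy 247.38 → $247; Pioneer Workforce 1,284.00 → $1,284.
Totals: Upper Housing $319 + $648 = $967; Harbor Nutrition $319 + $695 = $1,014; Riverside Arts $319 + $2,521 = $2,840; Lakeview Mentoring $319 + $1,025 = $1,344; Bellamy Advocacy $319 + $247 = $566; Pioneer Workforce $319 + $1,284 = $1,603.

Upper Housing: $967 | Harbor Nutrition: $1,014 | Riverside Arts: $2,840 | Lakeview Mentoring: $1,344 | Bellamy Advocacy: $566 | Pioneer Workforce: $1,603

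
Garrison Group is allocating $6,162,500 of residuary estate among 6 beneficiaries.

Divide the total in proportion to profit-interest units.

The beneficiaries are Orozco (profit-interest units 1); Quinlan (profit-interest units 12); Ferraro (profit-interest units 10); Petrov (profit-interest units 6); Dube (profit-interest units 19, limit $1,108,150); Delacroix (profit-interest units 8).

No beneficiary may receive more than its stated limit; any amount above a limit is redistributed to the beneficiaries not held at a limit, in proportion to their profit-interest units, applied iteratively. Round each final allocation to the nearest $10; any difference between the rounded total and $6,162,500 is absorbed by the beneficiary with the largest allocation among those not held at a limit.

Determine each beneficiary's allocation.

Orozco: $136,600 | Quinlan: $1,639,260 | Ferraro: $1,366,040 | Petrov: $819,620 | Dube: $1,108,150 | Delacroix: $1,092,830

Combined profit-interest units = 56.
Pro-rata shares before constraints: Orozco 110,044.64; Quinlan 1,320,535.71; Ferraro 1,100,446.43; Petrov 660,267.86; Dube 2,090,848.21; Delacroix 880,357.14.
Capped: Dube ($1,108,150); residual $5,054,350 reallocated over remaining profit-interest units 37.
Shares after redistribution: Orozco 136,604.05 → $136,600; Quinlan 1,639,248.65 → $1,639,250; Ferraro 1,366,040.54 → $1,366,040; Petrov 819,624.32 → $819,620; Delacroix 1,092,832.43 → $1,092,830.
Rounding difference +$10 applied to Quinlan → $1,639,260.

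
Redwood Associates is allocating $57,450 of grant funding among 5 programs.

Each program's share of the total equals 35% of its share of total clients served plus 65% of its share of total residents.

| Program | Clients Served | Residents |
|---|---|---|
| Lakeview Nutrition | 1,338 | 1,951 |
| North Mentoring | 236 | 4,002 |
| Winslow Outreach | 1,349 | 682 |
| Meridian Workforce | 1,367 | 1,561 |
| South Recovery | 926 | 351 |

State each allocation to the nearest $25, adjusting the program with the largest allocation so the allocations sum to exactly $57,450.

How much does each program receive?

Lakeview Nutrition: $13,675; North Mentoring: $18,400; Winslow Outreach: $8,175; Meridian Workforce: $12,100; South Recovery: $5,100

Clients served total 5,216; residents total 8,547.
Composite weights (35% clients served + 65% residents): Lakeview Nutrition 0.2382; North Mentoring 0.3202; Winslow Outreach 0.1424; Meridian Workforce 0.2104; South Recovery 0.0888.
Raw shares: Lakeview Nutrition 13,682.01; North Mentoring 18,394.82; Winslow Outreach 8,180.06; Meridian Workforce 12,089.87; South Recovery 5,103.24.
After rounding ($25): Lakeview Nutrition $13,675; North Mentoring $18,400; Winslow Outreach $8,175; Meridian Workforce $12,100; South Recovery $5,100. Sum = $57,450.
Sum already equals the total — no adjustment.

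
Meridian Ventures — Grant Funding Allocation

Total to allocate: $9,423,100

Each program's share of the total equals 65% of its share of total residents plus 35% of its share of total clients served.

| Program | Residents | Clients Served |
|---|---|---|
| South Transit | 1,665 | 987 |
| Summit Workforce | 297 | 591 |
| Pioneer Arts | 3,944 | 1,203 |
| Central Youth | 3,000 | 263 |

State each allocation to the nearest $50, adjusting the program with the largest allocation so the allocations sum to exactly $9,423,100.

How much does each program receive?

South Transit: $2,214,450; Summit Workforce: $844,600; Pioneer Arts: $4,015,900; Central Youth: $2,348,150

Totals — residents 8,906, clients served 3,044.
Composite weights (65% residents + 35% clients served): South Transit 0.2350; Summit Workforce 0.0896; Pioneer Arts 0.4262; Central Youth 0.2492.
Pro-rata amounts: South Transit 2,214,473.22; Summit Workforce 844,590.09; Pioneer Arts 4,015,863.02; Central Youth 2,348,173.67.
After rounding ($50): South Transit $2,214,450; Summit Workforce $844,600; Pioneer Arts $4,015,850; Central Youth $2,348,150. Sum = $9,423,050.
Difference $9,423,100 − $9,423,050 = +$50 applied to largest allocation (Pioneer Arts): Pioneer Arts becomes $4,015,900.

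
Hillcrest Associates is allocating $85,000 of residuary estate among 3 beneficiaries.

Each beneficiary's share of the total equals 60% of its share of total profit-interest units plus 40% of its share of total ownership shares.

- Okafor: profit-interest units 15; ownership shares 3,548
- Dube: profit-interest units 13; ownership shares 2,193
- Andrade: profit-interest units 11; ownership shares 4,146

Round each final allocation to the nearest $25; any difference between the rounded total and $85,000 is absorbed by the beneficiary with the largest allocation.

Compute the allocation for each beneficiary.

Okafor: $31,800 · Dube: $24,550 · Andrade: $28,650

Profit-interest units total 39; ownership shares total 9,887.
Composite weights (60% profit-interest units + 40% ownership shares): Okafor 0.3743; Dube 0.2887; Andrade 0.3370.
Proportional shares: Okafor 31,816.46; Dube 24,541.42; Andrade 28,642.13.
At nearest $25: Okafor $31,825; Dube $24,550; Andrade $28,650. Sum = $85,025.
Difference $85,000 − $85,025 = −$25 applied to largest allocation (Okafor): Okafor becomes $31,800.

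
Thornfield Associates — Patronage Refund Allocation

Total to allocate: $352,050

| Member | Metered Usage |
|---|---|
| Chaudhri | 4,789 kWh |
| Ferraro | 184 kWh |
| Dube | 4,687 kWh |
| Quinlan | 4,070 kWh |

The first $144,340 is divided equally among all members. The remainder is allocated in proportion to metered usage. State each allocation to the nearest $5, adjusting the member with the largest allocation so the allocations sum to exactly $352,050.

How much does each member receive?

Equal tier: $144,340 ÷ 4 = $36,085 apiece.
Remainder $207,710 by metered usage (total 13,730): Chaudhri 72,448.88 → $72,450; Ferraro 2,783.59 → $2,785; Dube 70,905.81 → $70,905; Quinlan 61,571.72 → $61,570.
Totals: Chaudhri $36,085 + $72,450 = $108,535; Ferraro $36,085 + $2,785 = $38,870; Dube $36,085 + $70,905 = $106,990; Quinlan $36,085 + $61,570 = $97,655.

Chaudhri: $108,535; Ferraro: $38,870; Dube: $106,990; Quinlan: $97,655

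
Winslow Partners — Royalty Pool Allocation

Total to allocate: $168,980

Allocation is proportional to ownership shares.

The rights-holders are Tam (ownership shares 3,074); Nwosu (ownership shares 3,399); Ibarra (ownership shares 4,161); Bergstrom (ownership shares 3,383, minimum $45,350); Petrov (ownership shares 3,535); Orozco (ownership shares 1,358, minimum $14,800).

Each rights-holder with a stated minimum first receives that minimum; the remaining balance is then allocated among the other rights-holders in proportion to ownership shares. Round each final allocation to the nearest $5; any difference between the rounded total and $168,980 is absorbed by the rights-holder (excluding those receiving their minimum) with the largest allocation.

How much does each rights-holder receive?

Tam: $23,610; Nwosu: $26,105; Ibarra: $31,965; Bergstrom: $45,350; Petrov: $27,150; Orozco: $14,800

Minimums first: Bergstrom $45,350; Orozco $14,800. Residual $108,830.
Residual split over remaining ownership shares 14,169: Tam 23,610.94 → $23,610; Nwosu 26,107.22 → $26,105; Ibarra 31,960.03 → $31,960; Petrov 27,151.81 → $27,150.
Rounding difference +$5 applied to Ibarra → $31,965.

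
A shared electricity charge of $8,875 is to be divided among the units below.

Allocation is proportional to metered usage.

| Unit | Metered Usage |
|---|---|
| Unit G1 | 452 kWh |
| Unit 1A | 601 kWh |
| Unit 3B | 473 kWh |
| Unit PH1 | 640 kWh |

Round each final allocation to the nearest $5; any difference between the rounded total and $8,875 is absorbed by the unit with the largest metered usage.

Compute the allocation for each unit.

Metered usage total: 452 + 601 + 473 + 640 = 2,166.
Unrounded shares: Unit G1 1,852.03; Unit 1A 2,462.55; Unit 3B 1,938.08; Unit PH1 2,622.35.
At nearest $5: Unit G1 $1,850; Unit 1A $2,465; Unit 3B $1,940; Unit PH1 $2,620. Sum = $8,875.
No rounding difference to absorb.

Unit G1: $1,850 · Unit 1A: $2,465 · Unit 3B: $1,940 · Unit PH1: $2,620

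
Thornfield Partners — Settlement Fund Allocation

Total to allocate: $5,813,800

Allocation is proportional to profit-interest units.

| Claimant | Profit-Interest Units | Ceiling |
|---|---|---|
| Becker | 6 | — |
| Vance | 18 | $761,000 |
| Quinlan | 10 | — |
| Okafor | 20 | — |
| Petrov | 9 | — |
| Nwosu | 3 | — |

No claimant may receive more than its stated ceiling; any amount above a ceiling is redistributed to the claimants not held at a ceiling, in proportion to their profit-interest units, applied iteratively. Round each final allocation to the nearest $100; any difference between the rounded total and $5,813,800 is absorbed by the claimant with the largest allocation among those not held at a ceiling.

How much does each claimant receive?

Sum of profit-interest units: 66.
Pro-rata shares before constraints: Becker 528,527.27; Vance 1,585,581.82; Quinlan 880,878.79; Okafor 1,761,757.58; Petrov 792,790.91; Nwosu 264,263.64.
Cap binds for Vance ($761,000); residual $5,052,800 reallocated over remaining profit-interest units 48.
Shares after redistribution: Becker 631,600.00 → $631,600; Quinlan 1,052,666.67 → $1,052,700; Okafor 2,105,333.33 → $2,105,300; Petrov 947,400.00 → $947,400; Nwosu 315,800.00 → $315,800.

Becker: $631,600 | Vance: $761,000 | Quinlan: $1,052,700 | Okafor: $2,105,300 | Petrov: $947,400 | Nwosu: $315,800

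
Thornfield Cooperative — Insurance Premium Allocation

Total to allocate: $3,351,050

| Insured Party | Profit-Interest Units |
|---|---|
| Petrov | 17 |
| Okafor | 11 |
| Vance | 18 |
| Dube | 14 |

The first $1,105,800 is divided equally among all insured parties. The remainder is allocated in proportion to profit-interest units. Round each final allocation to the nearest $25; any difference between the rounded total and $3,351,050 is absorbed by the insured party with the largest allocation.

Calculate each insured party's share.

Petrov: $912,600 | Okafor: $688,075 | Vance: $950,025 | Dube: $800,350

First tranche $1,105,800 split equally: $276,450 each.
Remainder $2,245,250 by profit-interest units (total 60): Petrov 636,154.17 → $636,150; Okafor 411,629.17 → $411,625; Vance 673,575.00 → $673,575; Dube 523,891.67 → $523,900.
Totals: Petrov $276,450 + $636,150 = $912,600; Okafor $276,450 + $411,625 = $688,075; Vance $276,450 + $673,575 = $950,025; Dube $276,450 + $523,900 = $800,350.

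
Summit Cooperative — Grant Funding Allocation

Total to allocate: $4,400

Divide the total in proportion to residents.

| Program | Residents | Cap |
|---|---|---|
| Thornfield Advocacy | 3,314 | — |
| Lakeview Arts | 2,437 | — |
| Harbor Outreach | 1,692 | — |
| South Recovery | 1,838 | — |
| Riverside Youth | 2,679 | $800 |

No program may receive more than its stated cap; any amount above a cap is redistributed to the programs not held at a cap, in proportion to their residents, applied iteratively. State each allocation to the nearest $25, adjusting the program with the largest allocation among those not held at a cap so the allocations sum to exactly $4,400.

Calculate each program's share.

Total residents = 11,960.
Pro-rata shares before constraints: Thornfield Advocacy 1,219.20; Lakeview Arts 896.56; Harbor Outreach 622.47; South Recovery 676.19; Riverside Youth 985.59.
Cap binds for Riverside Youth ($800); residual $3,600 reallocated over remaining residents 9,281.
Remaining shares: Thornfield Advocacy 1,285.46 → $1,275; Lakeview Arts 945.29 → $950; Harbor Outreach 656.31 → $650; South Recovery 712.94 → $725.

Thornfield Advocacy: $1,275 · Lakeview Arts: $950 · Harbor Outreach: $650 · South Recovery: $725 · Riverside Youth: $800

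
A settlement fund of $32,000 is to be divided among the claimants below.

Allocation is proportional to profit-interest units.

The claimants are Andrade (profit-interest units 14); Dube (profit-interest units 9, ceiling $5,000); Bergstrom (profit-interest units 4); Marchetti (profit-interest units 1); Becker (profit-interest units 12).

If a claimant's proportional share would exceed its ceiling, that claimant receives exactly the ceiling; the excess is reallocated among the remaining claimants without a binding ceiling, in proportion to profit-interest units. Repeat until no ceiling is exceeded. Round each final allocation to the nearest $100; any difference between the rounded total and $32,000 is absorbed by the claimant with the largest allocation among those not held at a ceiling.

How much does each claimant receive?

Andrade: $12,100 · Dube: $5,000 · Bergstrom: $3,500 · Marchetti: $900 · Becker: $10,500

Profit-interest units total: 40.
Proportional shares (ignoring caps): Andrade 11,200.00; Dube 7,200.00; Bergstrom 3,200.00; Marchetti 800.00; Becker 9,600.00.
Held at cap: Dube ($5,000); balance $27,000 reallocated over remaining profit-interest units 31.
Redistributed shares: Andrade 12,193.55 → $12,200; Bergstrom 3,483.87 → $3,500; Marchetti 870.97 → $900; Becker 10,451.61 → $10,500.
Rounding difference −$100 applied to Andrade → $12,100.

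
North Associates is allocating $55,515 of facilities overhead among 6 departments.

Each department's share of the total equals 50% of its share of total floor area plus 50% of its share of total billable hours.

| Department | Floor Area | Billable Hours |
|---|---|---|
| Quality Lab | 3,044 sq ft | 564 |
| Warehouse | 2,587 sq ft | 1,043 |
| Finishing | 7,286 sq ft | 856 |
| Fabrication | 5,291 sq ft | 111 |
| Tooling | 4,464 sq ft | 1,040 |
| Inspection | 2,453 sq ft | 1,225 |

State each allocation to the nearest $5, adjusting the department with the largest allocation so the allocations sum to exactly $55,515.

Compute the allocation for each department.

Quality Lab: $6,600; Warehouse: $8,840; Finishing: $12,965; Fabrication: $6,480; Tooling: $10,895; Inspection: $9,735

Totals — floor area 25,125, billable hours 4,839.
Combined weights (50% floor area + 50% billable hours): Quality Lab 0.1189; Warehouse 0.1593; Finishing 0.2334; Fabrication 0.1168; Tooling 0.1963; Inspection 0.1754.
Proportional shares: Quality Lab 6,598.16; Warehouse 8,840.92; Finishing 12,959.59; Fabrication 6,482.09; Tooling 10,897.37; Inspection 9,736.87.
Rounded to nearest $5: Quality Lab $6,600; Warehouse $8,840; Finishing $12,960; Fabrication $6,480; Tooling $10,895; Inspection $9,735. Sum = $55,510.
Difference $55,515 − $55,510 = +$5 applied to largest allocation (Finishing): Finishing becomes $12,965.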